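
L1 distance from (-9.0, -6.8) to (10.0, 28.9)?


|(-9)-10| + |(-6.8)-28.9| = 19 + 35.7 = 54.7

54.7


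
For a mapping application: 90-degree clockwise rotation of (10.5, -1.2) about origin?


90° CW: (x,y) -> (y, -x)
(10.5,-1.2) -> (-1.2, -10.5)

(-1.2, -10.5)


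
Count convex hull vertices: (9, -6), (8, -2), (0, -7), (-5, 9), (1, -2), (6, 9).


Convex hull vertices (CCW): (-5, 9), (0, -7), (9, -6), (6, 9)
Count = 4

4


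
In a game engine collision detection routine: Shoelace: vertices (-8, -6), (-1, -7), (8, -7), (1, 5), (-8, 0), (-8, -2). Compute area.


Shoelace sum: ((-8)*(-7) - (-1)*(-6)) + ((-1)*(-7) - 8*(-7)) + (8*5 - 1*(-7)) + (1*0 - (-8)*5) + ((-8)*(-2) - (-8)*0) + ((-8)*(-6) - (-8)*(-2))
= 248
Area = |248|/2 = 124

124


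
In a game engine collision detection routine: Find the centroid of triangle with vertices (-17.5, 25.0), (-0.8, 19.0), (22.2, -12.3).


Centroid = ((x_A+x_B+x_C)/3, (y_A+y_B+y_C)/3)
= (((-17.5)+(-0.8)+22.2)/3, (25+19+(-12.3))/3)
= (1.3, 10.5667)

(1.3, 10.5667)


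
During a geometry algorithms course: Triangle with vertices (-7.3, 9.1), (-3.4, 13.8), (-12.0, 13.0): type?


Side lengths squared: AB^2=37.3, BC^2=74.6, CA^2=37.3
Sorted: [37.3, 37.3, 74.6]
By sides: Isosceles, By angles: Right

Isosceles, Right


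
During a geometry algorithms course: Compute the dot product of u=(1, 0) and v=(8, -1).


u . v = u_x*v_x + u_y*v_y = 1*8 + 0*(-1)
= 8 + 0 = 8

8


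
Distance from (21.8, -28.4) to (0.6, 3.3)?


dx=-21.2, dy=31.7
d^2 = (-21.2)^2 + 31.7^2 = 1454.33
d = sqrt(1454.33) = 38.1357

38.1357


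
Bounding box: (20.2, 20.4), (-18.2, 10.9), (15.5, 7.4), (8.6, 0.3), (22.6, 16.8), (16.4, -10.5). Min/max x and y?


x range: [-18.2, 22.6]
y range: [-10.5, 20.4]
Bounding box: (-18.2,-10.5) to (22.6,20.4)

(-18.2,-10.5) to (22.6,20.4)


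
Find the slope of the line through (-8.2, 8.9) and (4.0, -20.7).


slope = (y2-y1)/(x2-x1) = ((-20.7)-8.9)/(4-(-8.2)) = (-29.6)/12.2 = -2.4262

-2.4262


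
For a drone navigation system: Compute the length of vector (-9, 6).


|u| = sqrt((-9)^2 + 6^2) = sqrt(117) = 10.8167

10.8167


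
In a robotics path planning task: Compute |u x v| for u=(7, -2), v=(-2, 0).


|u x v| = |7*0 - (-2)*(-2)|
= |0 - 4| = 4

4


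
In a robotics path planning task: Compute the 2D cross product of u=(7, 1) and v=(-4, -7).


u x v = u_x*v_y - u_y*v_x = 7*(-7) - 1*(-4)
= (-49) - (-4) = -45

-45


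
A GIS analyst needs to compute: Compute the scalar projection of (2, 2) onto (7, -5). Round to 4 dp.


u.v = 4, |v| = sqrt(74) = 8.6023
Scalar projection = u.v / |v| = 4 / sqrt(74) = 0.465

0.465


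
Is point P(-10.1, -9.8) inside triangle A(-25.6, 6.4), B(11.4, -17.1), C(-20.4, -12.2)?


Cross products: AB x AP = -235.15, BC x BP = -126.79, CA x CP = -204.06
All same sign? yes

Yes, inside


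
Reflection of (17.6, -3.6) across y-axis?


Reflection over y-axis: (x,y) -> (-x,y)
(17.6, -3.6) -> (-17.6, -3.6)

(-17.6, -3.6)


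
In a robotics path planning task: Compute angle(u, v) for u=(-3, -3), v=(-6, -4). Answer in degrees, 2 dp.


u.v = 30, |u| = sqrt(18) = 4.2426, |v| = sqrt(52) = 7.2111
cos(theta) = u.v/(|u||v|) = 30/sqrt(936) = 0.980581
theta = acos(0.980581) = 11.31 degrees

11.31 degrees


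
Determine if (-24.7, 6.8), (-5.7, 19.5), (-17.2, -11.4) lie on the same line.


Cross product: ((-5.7)-(-24.7))*((-11.4)-6.8) - (19.5-6.8)*((-17.2)-(-24.7))
= -441.05

No, not collinear


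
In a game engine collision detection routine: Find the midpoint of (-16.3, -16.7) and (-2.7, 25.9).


M = (((-16.3)+(-2.7))/2, ((-16.7)+25.9)/2)
= (-9.5, 4.6)

(-9.5, 4.6)


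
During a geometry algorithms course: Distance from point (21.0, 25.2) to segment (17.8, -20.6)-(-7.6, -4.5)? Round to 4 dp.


Project P onto AB: t = 0.7255 (clamped to [0,1])
Closest point on segment: (-0.6271, -8.9198)
Distance: 40.3967

40.3967


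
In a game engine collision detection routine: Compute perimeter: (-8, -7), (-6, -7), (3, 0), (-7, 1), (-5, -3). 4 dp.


Sides: (-8, -7)->(-6, -7): sqrt(4) = 2, (-6, -7)->(3, 0): sqrt(130) = 11.401754, (3, 0)->(-7, 1): sqrt(101) = 10.049876, (-7, 1)->(-5, -3): sqrt(20) = 4.472136, (-5, -3)->(-8, -7): sqrt(25) = 5
Sum = 32.923766
Perimeter = 32.9238

32.9238


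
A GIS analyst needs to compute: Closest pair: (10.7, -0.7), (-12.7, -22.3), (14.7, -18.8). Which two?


d(P0,P1) = 31.8453, d(P0,P2) = 18.5367, d(P1,P2) = 27.6226
Closest: P0 and P2

Closest pair: (10.7, -0.7) and (14.7, -18.8), distance = 18.5367


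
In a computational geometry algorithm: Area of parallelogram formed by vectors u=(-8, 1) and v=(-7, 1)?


|u x v| = |(-8)*1 - 1*(-7)|
= |(-8) - (-7)| = 1

1


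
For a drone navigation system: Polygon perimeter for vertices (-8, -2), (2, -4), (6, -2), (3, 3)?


Sides: (-8, -2)->(2, -4): sqrt(104) = 10.198039, (2, -4)->(6, -2): sqrt(20) = 4.472136, (6, -2)->(3, 3): sqrt(34) = 5.830952, (3, 3)->(-8, -2): sqrt(146) = 12.083046
Sum = 32.584173
Perimeter = 32.5842

32.5842


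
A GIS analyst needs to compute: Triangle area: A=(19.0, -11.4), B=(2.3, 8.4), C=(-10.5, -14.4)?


Area = |x_A(y_B-y_C) + x_B(y_C-y_A) + x_C(y_A-y_B)|/2
= |433.2 + (-6.9) + 207.9|/2
= 634.2/2 = 317.1

317.1


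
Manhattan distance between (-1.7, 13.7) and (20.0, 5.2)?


|(-1.7)-20| + |13.7-5.2| = 21.7 + 8.5 = 30.2

30.2


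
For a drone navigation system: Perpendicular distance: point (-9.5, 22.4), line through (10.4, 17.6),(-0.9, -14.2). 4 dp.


|cross product| = 687.06
|line direction| = sqrt(1138.93) = 33.748
Distance = 687.06/sqrt(1138.93) = 20.3585

20.3585


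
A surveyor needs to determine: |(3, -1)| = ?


|u| = sqrt(3^2 + (-1)^2) = sqrt(10) = 3.1623

3.1623


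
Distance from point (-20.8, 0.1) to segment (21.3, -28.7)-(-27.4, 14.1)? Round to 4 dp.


Project P onto AB: t = 0.781 (clamped to [0,1])
Closest point on segment: (-16.7342, 4.7263)
Distance: 6.1591

6.1591


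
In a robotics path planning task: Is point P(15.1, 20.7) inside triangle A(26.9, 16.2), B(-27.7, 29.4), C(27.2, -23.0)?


Cross products: AB x AP = -89.94, BC x BP = 1765.09, CA x CP = 461.21
All same sign? no

No, outside


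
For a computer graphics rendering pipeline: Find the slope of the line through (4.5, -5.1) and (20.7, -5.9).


slope = (y2-y1)/(x2-x1) = ((-5.9)-(-5.1))/(20.7-4.5) = (-0.8)/16.2 = -0.0494

-0.0494


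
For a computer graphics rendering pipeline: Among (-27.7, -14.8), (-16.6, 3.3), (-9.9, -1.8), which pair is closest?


d(P0,P1) = 21.2325, d(P0,P2) = 22.0418, d(P1,P2) = 8.4202
Closest: P1 and P2

Closest pair: (-16.6, 3.3) and (-9.9, -1.8), distance = 8.4202


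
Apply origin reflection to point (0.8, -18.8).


Reflection over origin: (x,y) -> (-x,-y)
(0.8, -18.8) -> (-0.8, 18.8)

(-0.8, 18.8)


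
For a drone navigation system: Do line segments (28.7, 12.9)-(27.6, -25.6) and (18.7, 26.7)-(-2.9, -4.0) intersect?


Cross products: d1=605.08, d2=1402.91, d3=-400.18, d4=-1198.01
d1*d2 < 0 and d3*d4 < 0? no

No, they don't intersect


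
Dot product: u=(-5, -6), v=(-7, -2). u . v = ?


u . v = u_x*v_x + u_y*v_y = (-5)*(-7) + (-6)*(-2)
= 35 + 12 = 47

47


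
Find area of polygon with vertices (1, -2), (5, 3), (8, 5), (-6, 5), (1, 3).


Shoelace sum: (1*3 - 5*(-2)) + (5*5 - 8*3) + (8*5 - (-6)*5) + ((-6)*3 - 1*5) + (1*(-2) - 1*3)
= 56
Area = |56|/2 = 28

28


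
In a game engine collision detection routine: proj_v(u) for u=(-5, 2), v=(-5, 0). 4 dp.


u.v = 25, |v| = sqrt(25) = 5
Scalar projection = u.v / |v| = 25 / sqrt(25) = 5

5


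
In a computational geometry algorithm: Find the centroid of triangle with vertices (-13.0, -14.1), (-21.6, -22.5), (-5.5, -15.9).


Centroid = ((x_A+x_B+x_C)/3, (y_A+y_B+y_C)/3)
= (((-13)+(-21.6)+(-5.5))/3, ((-14.1)+(-22.5)+(-15.9))/3)
= (-13.3667, -17.5)

(-13.3667, -17.5)


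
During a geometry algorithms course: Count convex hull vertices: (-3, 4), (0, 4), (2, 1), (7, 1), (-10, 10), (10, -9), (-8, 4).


Convex hull vertices (CCW): (-10, 10), (-8, 4), (10, -9), (7, 1)
Count = 4

4


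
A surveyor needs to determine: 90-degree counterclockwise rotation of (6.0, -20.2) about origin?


90° CCW: (x,y) -> (-y, x)
(6,-20.2) -> (20.2, 6)

(20.2, 6)


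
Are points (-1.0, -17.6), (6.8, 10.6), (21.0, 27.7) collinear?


Cross product: (6.8-(-1))*(27.7-(-17.6)) - (10.6-(-17.6))*(21-(-1))
= -267.06

No, not collinear


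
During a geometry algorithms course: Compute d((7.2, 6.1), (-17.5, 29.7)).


dx=-24.7, dy=23.6
d^2 = (-24.7)^2 + 23.6^2 = 1167.05
d = sqrt(1167.05) = 34.1621

34.1621


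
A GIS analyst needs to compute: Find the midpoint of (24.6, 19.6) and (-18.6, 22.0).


M = ((24.6+(-18.6))/2, (19.6+22)/2)
= (3, 20.8)

(3, 20.8)


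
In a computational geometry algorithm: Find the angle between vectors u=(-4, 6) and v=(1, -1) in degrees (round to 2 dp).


u.v = -10, |u| = sqrt(52) = 7.2111, |v| = sqrt(2) = 1.4142
cos(theta) = u.v/(|u||v|) = -10/sqrt(104) = -0.980581
theta = acos(-0.980581) = 168.69 degrees

168.69 degrees


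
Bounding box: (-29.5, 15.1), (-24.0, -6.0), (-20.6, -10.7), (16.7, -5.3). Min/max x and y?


x range: [-29.5, 16.7]
y range: [-10.7, 15.1]
Bounding box: (-29.5,-10.7) to (16.7,15.1)

(-29.5,-10.7) to (16.7,15.1)


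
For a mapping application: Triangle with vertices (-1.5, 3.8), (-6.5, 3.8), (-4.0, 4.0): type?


Side lengths squared: AB^2=25, BC^2=6.29, CA^2=6.29
Sorted: [6.29, 6.29, 25]
By sides: Isosceles, By angles: Obtuse

Isosceles, Obtuse


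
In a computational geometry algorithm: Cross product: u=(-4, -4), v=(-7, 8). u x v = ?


u x v = u_x*v_y - u_y*v_x = (-4)*8 - (-4)*(-7)
= (-32) - 28 = -60

-60


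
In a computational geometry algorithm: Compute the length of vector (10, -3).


|u| = sqrt(10^2 + (-3)^2) = sqrt(109) = 10.4403

10.4403


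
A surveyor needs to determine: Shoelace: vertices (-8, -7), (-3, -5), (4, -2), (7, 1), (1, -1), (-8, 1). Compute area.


Shoelace sum: ((-8)*(-5) - (-3)*(-7)) + ((-3)*(-2) - 4*(-5)) + (4*1 - 7*(-2)) + (7*(-1) - 1*1) + (1*1 - (-8)*(-1)) + ((-8)*(-7) - (-8)*1)
= 112
Area = |112|/2 = 56

56


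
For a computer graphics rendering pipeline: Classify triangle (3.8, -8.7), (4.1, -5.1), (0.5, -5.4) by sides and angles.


Side lengths squared: AB^2=13.05, BC^2=13.05, CA^2=21.78
Sorted: [13.05, 13.05, 21.78]
By sides: Isosceles, By angles: Acute

Isosceles, Acute


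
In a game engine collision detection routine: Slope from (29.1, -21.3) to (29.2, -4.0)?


slope = (y2-y1)/(x2-x1) = ((-4)-(-21.3))/(29.2-29.1) = 17.3/0.1 = 173

173


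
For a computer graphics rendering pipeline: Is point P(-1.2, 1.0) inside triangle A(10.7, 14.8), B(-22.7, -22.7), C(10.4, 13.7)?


Cross products: AB x AP = 14.67, BC x BP = 1.87, CA x CP = 8.95
All same sign? yes

Yes, inside


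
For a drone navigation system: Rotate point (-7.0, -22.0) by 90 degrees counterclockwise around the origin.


90° CCW: (x,y) -> (-y, x)
(-7,-22) -> (22, -7)

(22, -7)


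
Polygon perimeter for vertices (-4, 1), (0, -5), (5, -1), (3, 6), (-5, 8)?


Sides: (-4, 1)->(0, -5): sqrt(52) = 7.211103, (0, -5)->(5, -1): sqrt(41) = 6.403124, (5, -1)->(3, 6): sqrt(53) = 7.28011, (3, 6)->(-5, 8): sqrt(68) = 8.246211, (-5, 8)->(-4, 1): sqrt(50) = 7.071068
Sum = 36.211616
Perimeter = 36.2116

36.2116


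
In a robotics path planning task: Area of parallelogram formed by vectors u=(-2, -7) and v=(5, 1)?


|u x v| = |(-2)*1 - (-7)*5|
= |(-2) - (-35)| = 33

33


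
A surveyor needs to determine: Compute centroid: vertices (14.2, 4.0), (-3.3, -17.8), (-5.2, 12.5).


Centroid = ((x_A+x_B+x_C)/3, (y_A+y_B+y_C)/3)
= ((14.2+(-3.3)+(-5.2))/3, (4+(-17.8)+12.5)/3)
= (1.9, -0.4333)

(1.9, -0.4333)


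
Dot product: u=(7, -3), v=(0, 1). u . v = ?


u . v = u_x*v_x + u_y*v_y = 7*0 + (-3)*1
= 0 + (-3) = -3

-3


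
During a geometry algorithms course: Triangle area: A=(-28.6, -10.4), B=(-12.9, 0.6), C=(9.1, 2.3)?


Area = |x_A(y_B-y_C) + x_B(y_C-y_A) + x_C(y_A-y_B)|/2
= |48.62 + (-163.83) + (-100.1)|/2
= 215.31/2 = 107.655

107.655


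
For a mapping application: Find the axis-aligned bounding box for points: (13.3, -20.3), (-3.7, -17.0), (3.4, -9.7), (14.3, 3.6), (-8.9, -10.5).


x range: [-8.9, 14.3]
y range: [-20.3, 3.6]
Bounding box: (-8.9,-20.3) to (14.3,3.6)

(-8.9,-20.3) to (14.3,3.6)


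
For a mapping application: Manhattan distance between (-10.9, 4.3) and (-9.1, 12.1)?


|(-10.9)-(-9.1)| + |4.3-12.1| = 1.8 + 7.8 = 9.6

9.6


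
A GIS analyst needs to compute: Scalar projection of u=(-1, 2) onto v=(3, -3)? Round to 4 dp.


u.v = -9, |v| = sqrt(18) = 4.2426
Scalar projection = u.v / |v| = -9 / sqrt(18) = -2.1213

-2.1213


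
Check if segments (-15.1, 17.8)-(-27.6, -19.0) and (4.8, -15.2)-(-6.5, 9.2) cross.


Cross products: d1=112.66, d2=833.5, d3=1144.82, d4=423.98
d1*d2 < 0 and d3*d4 < 0? no

No, they don't intersect


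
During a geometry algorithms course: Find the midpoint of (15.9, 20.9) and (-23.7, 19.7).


M = ((15.9+(-23.7))/2, (20.9+19.7)/2)
= (-3.9, 20.3)

(-3.9, 20.3)


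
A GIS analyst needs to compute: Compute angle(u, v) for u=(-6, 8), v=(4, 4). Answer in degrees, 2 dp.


u.v = 8, |u| = sqrt(100) = 10, |v| = sqrt(32) = 5.6569
cos(theta) = u.v/(|u||v|) = 8/sqrt(3200) = 0.141421
theta = acos(0.141421) = 81.87 degrees

81.87 degrees


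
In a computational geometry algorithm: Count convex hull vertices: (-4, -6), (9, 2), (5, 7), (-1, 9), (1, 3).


Convex hull vertices (CCW): (-4, -6), (9, 2), (5, 7), (-1, 9)
Count = 4

4


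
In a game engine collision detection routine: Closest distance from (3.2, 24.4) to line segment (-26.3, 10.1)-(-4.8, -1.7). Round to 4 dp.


Project P onto AB: t = 0.7739 (clamped to [0,1])
Closest point on segment: (-9.6605, 0.9676)
Distance: 26.7295

26.7295


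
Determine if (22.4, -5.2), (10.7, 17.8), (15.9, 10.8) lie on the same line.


Cross product: (10.7-22.4)*(10.8-(-5.2)) - (17.8-(-5.2))*(15.9-22.4)
= -37.7

No, not collinear


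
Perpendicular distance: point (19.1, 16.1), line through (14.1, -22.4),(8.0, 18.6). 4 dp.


|cross product| = 439.85
|line direction| = sqrt(1718.21) = 41.4513
Distance = 439.85/sqrt(1718.21) = 10.6112

10.6112


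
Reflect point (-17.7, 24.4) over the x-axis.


Reflection over x-axis: (x,y) -> (x,-y)
(-17.7, 24.4) -> (-17.7, -24.4)

(-17.7, -24.4)


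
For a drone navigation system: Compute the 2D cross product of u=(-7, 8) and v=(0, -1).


u x v = u_x*v_y - u_y*v_x = (-7)*(-1) - 8*0
= 7 - 0 = 7

7


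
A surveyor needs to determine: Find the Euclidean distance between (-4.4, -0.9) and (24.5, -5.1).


dx=28.9, dy=-4.2
d^2 = 28.9^2 + (-4.2)^2 = 852.85
d = sqrt(852.85) = 29.2036

29.2036


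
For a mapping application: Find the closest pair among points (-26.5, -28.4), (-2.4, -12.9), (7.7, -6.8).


d(P0,P1) = 28.6541, d(P0,P2) = 40.45, d(P1,P2) = 11.7992
Closest: P1 and P2

Closest pair: (-2.4, -12.9) and (7.7, -6.8), distance = 11.7992


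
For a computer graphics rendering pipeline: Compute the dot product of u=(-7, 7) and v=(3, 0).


u . v = u_x*v_x + u_y*v_y = (-7)*3 + 7*0
= (-21) + 0 = -21

-21


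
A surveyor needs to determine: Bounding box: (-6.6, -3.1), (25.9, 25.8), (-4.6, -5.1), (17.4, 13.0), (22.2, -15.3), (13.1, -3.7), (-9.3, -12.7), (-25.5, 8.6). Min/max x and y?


x range: [-25.5, 25.9]
y range: [-15.3, 25.8]
Bounding box: (-25.5,-15.3) to (25.9,25.8)

(-25.5,-15.3) to (25.9,25.8)


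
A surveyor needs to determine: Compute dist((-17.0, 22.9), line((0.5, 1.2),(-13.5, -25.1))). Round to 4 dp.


|cross product| = 764.05
|line direction| = sqrt(887.69) = 29.7941
Distance = 764.05/sqrt(887.69) = 25.6443

25.6443


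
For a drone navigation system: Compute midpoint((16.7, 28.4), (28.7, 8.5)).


M = ((16.7+28.7)/2, (28.4+8.5)/2)
= (22.7, 18.45)

(22.7, 18.45)


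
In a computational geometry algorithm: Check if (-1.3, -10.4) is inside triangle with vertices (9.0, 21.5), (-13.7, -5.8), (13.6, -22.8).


Cross products: AB x AP = 442.94, BC x BP = 85.22, CA x CP = 603.03
All same sign? yes

Yes, inside


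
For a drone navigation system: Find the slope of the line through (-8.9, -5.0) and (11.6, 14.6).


slope = (y2-y1)/(x2-x1) = (14.6-(-5))/(11.6-(-8.9)) = 19.6/20.5 = 0.9561

0.9561


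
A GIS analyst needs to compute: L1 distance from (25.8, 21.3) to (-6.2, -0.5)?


|25.8-(-6.2)| + |21.3-(-0.5)| = 32 + 21.8 = 53.8

53.8


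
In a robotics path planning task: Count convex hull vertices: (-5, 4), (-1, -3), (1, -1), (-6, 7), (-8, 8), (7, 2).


Convex hull vertices (CCW): (-8, 8), (-1, -3), (7, 2)
Count = 3

3


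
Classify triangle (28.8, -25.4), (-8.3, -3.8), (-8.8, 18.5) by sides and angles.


Side lengths squared: AB^2=1842.97, BC^2=497.54, CA^2=3340.97
Sorted: [497.54, 1842.97, 3340.97]
By sides: Scalene, By angles: Obtuse

Scalene, Obtuse


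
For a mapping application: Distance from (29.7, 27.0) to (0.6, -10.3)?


dx=-29.1, dy=-37.3
d^2 = (-29.1)^2 + (-37.3)^2 = 2238.1
d = sqrt(2238.1) = 47.3086

47.3086


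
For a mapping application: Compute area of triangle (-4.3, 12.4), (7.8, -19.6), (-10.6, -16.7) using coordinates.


Area = |x_A(y_B-y_C) + x_B(y_C-y_A) + x_C(y_A-y_B)|/2
= |12.47 + (-226.98) + (-339.2)|/2
= 553.71/2 = 276.855

276.855


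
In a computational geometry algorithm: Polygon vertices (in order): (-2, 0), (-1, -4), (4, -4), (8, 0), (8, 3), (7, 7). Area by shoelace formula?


Shoelace sum: ((-2)*(-4) - (-1)*0) + ((-1)*(-4) - 4*(-4)) + (4*0 - 8*(-4)) + (8*3 - 8*0) + (8*7 - 7*3) + (7*0 - (-2)*7)
= 133
Area = |133|/2 = 66.5

66.5


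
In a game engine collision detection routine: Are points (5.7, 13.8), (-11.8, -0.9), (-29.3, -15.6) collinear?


Cross product: ((-11.8)-5.7)*((-15.6)-13.8) - ((-0.9)-13.8)*((-29.3)-5.7)
= 0

Yes, collinear


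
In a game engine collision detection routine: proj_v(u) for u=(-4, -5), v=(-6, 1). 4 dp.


u.v = 19, |v| = sqrt(37) = 6.0828
Scalar projection = u.v / |v| = 19 / sqrt(37) = 3.1236

3.1236


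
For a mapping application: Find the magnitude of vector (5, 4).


|u| = sqrt(5^2 + 4^2) = sqrt(41) = 6.4031

6.4031


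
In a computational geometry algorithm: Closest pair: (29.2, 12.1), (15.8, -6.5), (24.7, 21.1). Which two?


d(P0,P1) = 22.9242, d(P0,P2) = 10.0623, d(P1,P2) = 28.9995
Closest: P0 and P2

Closest pair: (29.2, 12.1) and (24.7, 21.1), distance = 10.0623


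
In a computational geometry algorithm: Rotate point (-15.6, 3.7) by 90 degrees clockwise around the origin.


90° CW: (x,y) -> (y, -x)
(-15.6,3.7) -> (3.7, 15.6)

(3.7, 15.6)


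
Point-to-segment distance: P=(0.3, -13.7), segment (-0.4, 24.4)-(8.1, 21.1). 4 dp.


Project P onto AB: t = 1 (clamped to [0,1])
Closest point on segment: (8.1, 21.1)
Distance: 35.6634

35.6634


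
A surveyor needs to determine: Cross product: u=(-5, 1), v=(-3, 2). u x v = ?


u x v = u_x*v_y - u_y*v_x = (-5)*2 - 1*(-3)
= (-10) - (-3) = -7

-7


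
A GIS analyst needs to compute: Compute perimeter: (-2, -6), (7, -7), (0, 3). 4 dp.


Sides: (-2, -6)->(7, -7): sqrt(82) = 9.055385, (7, -7)->(0, 3): sqrt(149) = 12.206556, (0, 3)->(-2, -6): sqrt(85) = 9.219544
Sum = 30.481485
Perimeter = 30.4815

30.4815


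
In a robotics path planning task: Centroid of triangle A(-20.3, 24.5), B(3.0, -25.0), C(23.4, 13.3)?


Centroid = ((x_A+x_B+x_C)/3, (y_A+y_B+y_C)/3)
= (((-20.3)+3+23.4)/3, (24.5+(-25)+13.3)/3)
= (2.0333, 4.2667)

(2.0333, 4.2667)


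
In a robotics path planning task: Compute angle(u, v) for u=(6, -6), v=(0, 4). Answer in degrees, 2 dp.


u.v = -24, |u| = sqrt(72) = 8.4853, |v| = sqrt(16) = 4
cos(theta) = u.v/(|u||v|) = -24/sqrt(1152) = -0.707107
theta = acos(-0.707107) = 135 degrees

135 degrees


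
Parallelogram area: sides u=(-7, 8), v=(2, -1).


|u x v| = |(-7)*(-1) - 8*2|
= |7 - 16| = 9

9


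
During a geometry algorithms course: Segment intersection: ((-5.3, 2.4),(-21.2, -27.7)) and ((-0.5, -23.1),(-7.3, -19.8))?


Cross products: d1=-157.56, d2=99.59, d3=549.93, d4=292.78
d1*d2 < 0 and d3*d4 < 0? no

No, they don't intersect


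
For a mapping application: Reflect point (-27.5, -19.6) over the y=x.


Reflection over y=x: (x,y) -> (y,x)
(-27.5, -19.6) -> (-19.6, -27.5)

(-19.6, -27.5)


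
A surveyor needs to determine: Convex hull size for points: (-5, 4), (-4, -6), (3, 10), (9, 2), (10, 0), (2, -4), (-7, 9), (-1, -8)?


Convex hull vertices (CCW): (-7, 9), (-4, -6), (-1, -8), (10, 0), (9, 2), (3, 10)
Count = 6

6


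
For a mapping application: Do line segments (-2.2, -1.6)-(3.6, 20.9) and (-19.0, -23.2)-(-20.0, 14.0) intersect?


Cross products: d1=-646.56, d2=-884.82, d3=252.72, d4=490.98
d1*d2 < 0 and d3*d4 < 0? no

No, they don't intersect


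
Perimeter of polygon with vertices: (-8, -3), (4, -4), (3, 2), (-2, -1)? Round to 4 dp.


Sides: (-8, -3)->(4, -4): sqrt(145) = 12.041595, (4, -4)->(3, 2): sqrt(37) = 6.082763, (3, 2)->(-2, -1): sqrt(34) = 5.830952, (-2, -1)->(-8, -3): sqrt(40) = 6.324555
Sum = 30.279865
Perimeter = 30.2799

30.2799


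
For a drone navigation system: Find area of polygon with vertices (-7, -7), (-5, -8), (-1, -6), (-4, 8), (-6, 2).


Shoelace sum: ((-7)*(-8) - (-5)*(-7)) + ((-5)*(-6) - (-1)*(-8)) + ((-1)*8 - (-4)*(-6)) + ((-4)*2 - (-6)*8) + ((-6)*(-7) - (-7)*2)
= 107
Area = |107|/2 = 53.5

53.5


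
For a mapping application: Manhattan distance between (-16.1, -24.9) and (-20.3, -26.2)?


|(-16.1)-(-20.3)| + |(-24.9)-(-26.2)| = 4.2 + 1.3 = 5.5

5.5


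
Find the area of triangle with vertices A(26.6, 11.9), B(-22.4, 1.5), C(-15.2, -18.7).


Area = |x_A(y_B-y_C) + x_B(y_C-y_A) + x_C(y_A-y_B)|/2
= |537.32 + 685.44 + (-158.08)|/2
= 1064.68/2 = 532.34

532.34


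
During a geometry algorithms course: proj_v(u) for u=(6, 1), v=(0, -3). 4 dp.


u.v = -3, |v| = sqrt(9) = 3
Scalar projection = u.v / |v| = -3 / sqrt(9) = -1

-1


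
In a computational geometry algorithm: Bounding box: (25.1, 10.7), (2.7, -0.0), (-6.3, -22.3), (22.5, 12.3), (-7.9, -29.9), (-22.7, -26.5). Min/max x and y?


x range: [-22.7, 25.1]
y range: [-29.9, 12.3]
Bounding box: (-22.7,-29.9) to (25.1,12.3)

(-22.7,-29.9) to (25.1,12.3)


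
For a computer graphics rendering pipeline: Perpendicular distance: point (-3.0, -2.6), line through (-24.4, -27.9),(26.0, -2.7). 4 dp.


|cross product| = 735.84
|line direction| = sqrt(3175.2) = 56.3489
Distance = 735.84/sqrt(3175.2) = 13.0586

13.0586


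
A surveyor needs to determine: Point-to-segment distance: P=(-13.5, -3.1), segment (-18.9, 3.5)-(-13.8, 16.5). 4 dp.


Project P onto AB: t = 0 (clamped to [0,1])
Closest point on segment: (-18.9, 3.5)
Distance: 8.5276

8.5276


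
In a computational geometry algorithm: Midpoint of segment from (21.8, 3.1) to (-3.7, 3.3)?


M = ((21.8+(-3.7))/2, (3.1+3.3)/2)
= (9.05, 3.2)

(9.05, 3.2)


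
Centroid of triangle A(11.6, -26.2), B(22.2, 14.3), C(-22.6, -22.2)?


Centroid = ((x_A+x_B+x_C)/3, (y_A+y_B+y_C)/3)
= ((11.6+22.2+(-22.6))/3, ((-26.2)+14.3+(-22.2))/3)
= (3.7333, -11.3667)

(3.7333, -11.3667)


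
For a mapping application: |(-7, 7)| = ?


|u| = sqrt((-7)^2 + 7^2) = sqrt(98) = 9.8995

9.8995


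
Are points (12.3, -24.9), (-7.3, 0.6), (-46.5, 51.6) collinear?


Cross product: ((-7.3)-12.3)*(51.6-(-24.9)) - (0.6-(-24.9))*((-46.5)-12.3)
= 0

Yes, collinear


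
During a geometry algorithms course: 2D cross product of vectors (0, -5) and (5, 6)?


u x v = u_x*v_y - u_y*v_x = 0*6 - (-5)*5
= 0 - (-25) = 25

25


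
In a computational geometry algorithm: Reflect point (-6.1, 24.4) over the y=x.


Reflection over y=x: (x,y) -> (y,x)
(-6.1, 24.4) -> (24.4, -6.1)

(24.4, -6.1)


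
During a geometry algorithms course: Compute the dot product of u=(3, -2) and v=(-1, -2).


u . v = u_x*v_x + u_y*v_y = 3*(-1) + (-2)*(-2)
= (-3) + 4 = 1

1


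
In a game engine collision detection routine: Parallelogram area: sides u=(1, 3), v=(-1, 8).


|u x v| = |1*8 - 3*(-1)|
= |8 - (-3)| = 11

11


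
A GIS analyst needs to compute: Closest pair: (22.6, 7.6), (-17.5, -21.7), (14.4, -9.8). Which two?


d(P0,P1) = 49.6639, d(P0,P2) = 19.2354, d(P1,P2) = 34.0473
Closest: P0 and P2

Closest pair: (22.6, 7.6) and (14.4, -9.8), distance = 19.2354


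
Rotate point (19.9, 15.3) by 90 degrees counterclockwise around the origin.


90° CCW: (x,y) -> (-y, x)
(19.9,15.3) -> (-15.3, 19.9)

(-15.3, 19.9)


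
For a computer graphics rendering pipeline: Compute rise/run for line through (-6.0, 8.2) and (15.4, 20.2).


slope = (y2-y1)/(x2-x1) = (20.2-8.2)/(15.4-(-6)) = 12/21.4 = 0.5607

0.5607


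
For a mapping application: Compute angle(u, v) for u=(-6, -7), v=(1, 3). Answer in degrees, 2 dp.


u.v = -27, |u| = sqrt(85) = 9.2195, |v| = sqrt(10) = 3.1623
cos(theta) = u.v/(|u||v|) = -27/sqrt(850) = -0.926092
theta = acos(-0.926092) = 157.83 degrees

157.83 degrees


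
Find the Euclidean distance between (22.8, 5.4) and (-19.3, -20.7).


dx=-42.1, dy=-26.1
d^2 = (-42.1)^2 + (-26.1)^2 = 2453.62
d = sqrt(2453.62) = 49.534

49.534


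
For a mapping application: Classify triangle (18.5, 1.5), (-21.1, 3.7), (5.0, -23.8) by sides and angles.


Side lengths squared: AB^2=1573, BC^2=1437.46, CA^2=822.34
Sorted: [822.34, 1437.46, 1573]
By sides: Scalene, By angles: Acute

Scalene, Acute


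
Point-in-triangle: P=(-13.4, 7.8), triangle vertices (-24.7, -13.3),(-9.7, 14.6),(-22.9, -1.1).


Cross products: AB x AP = 1.23, BC x BP = 31.67, CA x CP = 99.88
All same sign? yes

Yes, inside


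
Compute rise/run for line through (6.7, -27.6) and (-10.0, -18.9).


slope = (y2-y1)/(x2-x1) = ((-18.9)-(-27.6))/((-10)-6.7) = 8.7/(-16.7) = -0.521

-0.521


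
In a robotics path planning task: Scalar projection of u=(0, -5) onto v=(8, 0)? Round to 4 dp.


u.v = 0, |v| = sqrt(64) = 8
Scalar projection = u.v / |v| = 0 / sqrt(64) = 0

0


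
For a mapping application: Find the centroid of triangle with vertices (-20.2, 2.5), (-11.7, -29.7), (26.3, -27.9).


Centroid = ((x_A+x_B+x_C)/3, (y_A+y_B+y_C)/3)
= (((-20.2)+(-11.7)+26.3)/3, (2.5+(-29.7)+(-27.9))/3)
= (-1.8667, -18.3667)

(-1.8667, -18.3667)


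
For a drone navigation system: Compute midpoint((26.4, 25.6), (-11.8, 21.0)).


M = ((26.4+(-11.8))/2, (25.6+21)/2)
= (7.3, 23.3)

(7.3, 23.3)


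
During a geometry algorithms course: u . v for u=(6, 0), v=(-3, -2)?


u . v = u_x*v_x + u_y*v_y = 6*(-3) + 0*(-2)
= (-18) + 0 = -18

-18


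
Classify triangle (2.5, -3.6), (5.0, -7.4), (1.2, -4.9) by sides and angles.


Side lengths squared: AB^2=20.69, BC^2=20.69, CA^2=3.38
Sorted: [3.38, 20.69, 20.69]
By sides: Isosceles, By angles: Acute

Isosceles, Acute


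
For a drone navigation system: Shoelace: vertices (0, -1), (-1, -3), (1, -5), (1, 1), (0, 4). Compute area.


Shoelace sum: (0*(-3) - (-1)*(-1)) + ((-1)*(-5) - 1*(-3)) + (1*1 - 1*(-5)) + (1*4 - 0*1) + (0*(-1) - 0*4)
= 17
Area = |17|/2 = 8.5

8.5


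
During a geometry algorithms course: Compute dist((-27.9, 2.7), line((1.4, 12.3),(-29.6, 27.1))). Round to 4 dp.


|cross product| = 731.24
|line direction| = sqrt(1180.04) = 34.3517
Distance = 731.24/sqrt(1180.04) = 21.2869

21.2869


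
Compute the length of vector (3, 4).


|u| = sqrt(3^2 + 4^2) = sqrt(25) = 5

5


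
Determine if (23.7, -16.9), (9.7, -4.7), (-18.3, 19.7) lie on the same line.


Cross product: (9.7-23.7)*(19.7-(-16.9)) - ((-4.7)-(-16.9))*((-18.3)-23.7)
= 0

Yes, collinear


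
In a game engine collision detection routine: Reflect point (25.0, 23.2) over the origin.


Reflection over origin: (x,y) -> (-x,-y)
(25, 23.2) -> (-25, -23.2)

(-25, -23.2)


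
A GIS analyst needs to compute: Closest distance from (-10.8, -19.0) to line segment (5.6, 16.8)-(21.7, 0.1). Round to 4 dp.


Project P onto AB: t = 0.6204 (clamped to [0,1])
Closest point on segment: (15.5879, 6.4399)
Distance: 36.6539

36.6539


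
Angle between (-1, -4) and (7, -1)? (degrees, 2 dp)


u.v = -3, |u| = sqrt(17) = 4.1231, |v| = sqrt(50) = 7.0711
cos(theta) = u.v/(|u||v|) = -3/sqrt(850) = -0.102899
theta = acos(-0.102899) = 95.91 degrees

95.91 degrees


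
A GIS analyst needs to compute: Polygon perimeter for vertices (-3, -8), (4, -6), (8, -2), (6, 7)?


Sides: (-3, -8)->(4, -6): sqrt(53) = 7.28011, (4, -6)->(8, -2): sqrt(32) = 5.656854, (8, -2)->(6, 7): sqrt(85) = 9.219544, (6, 7)->(-3, -8): sqrt(306) = 17.492856
Sum = 39.649364
Perimeter = 39.6494

39.6494


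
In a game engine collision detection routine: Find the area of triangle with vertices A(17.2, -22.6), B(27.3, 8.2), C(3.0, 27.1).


Area = |x_A(y_B-y_C) + x_B(y_C-y_A) + x_C(y_A-y_B)|/2
= |(-325.08) + 1356.81 + (-92.4)|/2
= 939.33/2 = 469.665

469.665


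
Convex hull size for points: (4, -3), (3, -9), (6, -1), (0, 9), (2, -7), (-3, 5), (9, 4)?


Convex hull vertices (CCW): (-3, 5), (2, -7), (3, -9), (9, 4), (0, 9)
Count = 5

5


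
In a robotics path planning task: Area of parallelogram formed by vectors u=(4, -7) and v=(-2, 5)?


|u x v| = |4*5 - (-7)*(-2)|
= |20 - 14| = 6

6


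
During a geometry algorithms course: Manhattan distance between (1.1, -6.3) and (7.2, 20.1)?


|1.1-7.2| + |(-6.3)-20.1| = 6.1 + 26.4 = 32.5

32.5


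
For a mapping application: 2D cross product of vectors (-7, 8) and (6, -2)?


u x v = u_x*v_y - u_y*v_x = (-7)*(-2) - 8*6
= 14 - 48 = -34

-34


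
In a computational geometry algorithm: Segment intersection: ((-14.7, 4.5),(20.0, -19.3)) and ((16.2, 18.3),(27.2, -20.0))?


Cross products: d1=-1335.27, d2=-268.06, d3=1214.28, d4=147.07
d1*d2 < 0 and d3*d4 < 0? no

No, they don't intersect


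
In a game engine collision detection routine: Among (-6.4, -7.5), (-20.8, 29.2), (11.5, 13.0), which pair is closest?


d(P0,P1) = 39.424, d(P0,P2) = 27.2151, d(P1,P2) = 36.1349
Closest: P0 and P2

Closest pair: (-6.4, -7.5) and (11.5, 13.0), distance = 27.2151


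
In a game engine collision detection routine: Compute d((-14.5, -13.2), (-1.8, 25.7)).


dx=12.7, dy=38.9
d^2 = 12.7^2 + 38.9^2 = 1674.5
d = sqrt(1674.5) = 40.9207

40.9207


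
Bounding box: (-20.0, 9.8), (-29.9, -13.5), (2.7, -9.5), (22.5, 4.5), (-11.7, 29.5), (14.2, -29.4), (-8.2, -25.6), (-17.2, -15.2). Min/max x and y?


x range: [-29.9, 22.5]
y range: [-29.4, 29.5]
Bounding box: (-29.9,-29.4) to (22.5,29.5)

(-29.9,-29.4) to (22.5,29.5)


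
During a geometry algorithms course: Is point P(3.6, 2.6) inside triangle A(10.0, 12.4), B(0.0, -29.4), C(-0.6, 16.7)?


Cross products: AB x AP = -169.52, BC x BP = -185.16, CA x CP = -131.4
All same sign? yes

Yes, inside


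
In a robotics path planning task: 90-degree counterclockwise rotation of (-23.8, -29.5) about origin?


90° CCW: (x,y) -> (-y, x)
(-23.8,-29.5) -> (29.5, -23.8)

(29.5, -23.8)


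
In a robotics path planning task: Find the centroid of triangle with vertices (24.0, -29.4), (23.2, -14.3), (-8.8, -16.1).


Centroid = ((x_A+x_B+x_C)/3, (y_A+y_B+y_C)/3)
= ((24+23.2+(-8.8))/3, ((-29.4)+(-14.3)+(-16.1))/3)
= (12.8, -19.9333)

(12.8, -19.9333)


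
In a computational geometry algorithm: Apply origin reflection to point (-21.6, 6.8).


Reflection over origin: (x,y) -> (-x,-y)
(-21.6, 6.8) -> (21.6, -6.8)

(21.6, -6.8)


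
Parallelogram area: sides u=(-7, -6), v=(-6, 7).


|u x v| = |(-7)*7 - (-6)*(-6)|
= |(-49) - 36| = 85

85


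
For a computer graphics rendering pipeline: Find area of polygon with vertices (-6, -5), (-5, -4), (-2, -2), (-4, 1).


Shoelace sum: ((-6)*(-4) - (-5)*(-5)) + ((-5)*(-2) - (-2)*(-4)) + ((-2)*1 - (-4)*(-2)) + ((-4)*(-5) - (-6)*1)
= 17
Area = |17|/2 = 8.5

8.5


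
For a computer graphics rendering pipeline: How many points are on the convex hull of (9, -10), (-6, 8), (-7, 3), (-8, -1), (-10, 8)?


Convex hull vertices (CCW): (-10, 8), (-8, -1), (9, -10), (-6, 8)
Count = 4

4


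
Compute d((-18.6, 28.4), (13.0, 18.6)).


dx=31.6, dy=-9.8
d^2 = 31.6^2 + (-9.8)^2 = 1094.6
d = sqrt(1094.6) = 33.0847

33.0847


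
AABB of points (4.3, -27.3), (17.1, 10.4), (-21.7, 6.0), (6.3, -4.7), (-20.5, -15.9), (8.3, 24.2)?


x range: [-21.7, 17.1]
y range: [-27.3, 24.2]
Bounding box: (-21.7,-27.3) to (17.1,24.2)

(-21.7,-27.3) to (17.1,24.2)


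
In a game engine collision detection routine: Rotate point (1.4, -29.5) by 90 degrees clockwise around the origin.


90° CW: (x,y) -> (y, -x)
(1.4,-29.5) -> (-29.5, -1.4)

(-29.5, -1.4)


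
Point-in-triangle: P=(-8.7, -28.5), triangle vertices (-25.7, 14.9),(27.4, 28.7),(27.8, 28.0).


Cross products: AB x AP = -2539.14, BC x BP = -48.15, CA x CP = 2544.6
All same sign? no

No, outside


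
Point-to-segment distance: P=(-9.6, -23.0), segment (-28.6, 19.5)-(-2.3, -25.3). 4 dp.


Project P onto AB: t = 0.8907 (clamped to [0,1])
Closest point on segment: (-5.1752, -20.4024)
Distance: 5.131

5.131


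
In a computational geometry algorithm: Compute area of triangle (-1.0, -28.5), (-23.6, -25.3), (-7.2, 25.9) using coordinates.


Area = |x_A(y_B-y_C) + x_B(y_C-y_A) + x_C(y_A-y_B)|/2
= |51.2 + (-1283.84) + 23.04|/2
= 1209.6/2 = 604.8

604.8


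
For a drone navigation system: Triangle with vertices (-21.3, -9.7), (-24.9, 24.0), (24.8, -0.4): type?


Side lengths squared: AB^2=1148.65, BC^2=3065.45, CA^2=2211.7
Sorted: [1148.65, 2211.7, 3065.45]
By sides: Scalene, By angles: Acute

Scalene, Acute


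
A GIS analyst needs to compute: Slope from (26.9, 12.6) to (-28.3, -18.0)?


slope = (y2-y1)/(x2-x1) = ((-18)-12.6)/((-28.3)-26.9) = (-30.6)/(-55.2) = 0.5543

0.5543


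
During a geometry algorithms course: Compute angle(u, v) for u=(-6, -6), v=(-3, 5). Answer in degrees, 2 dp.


u.v = -12, |u| = sqrt(72) = 8.4853, |v| = sqrt(34) = 5.831
cos(theta) = u.v/(|u||v|) = -12/sqrt(2448) = -0.242536
theta = acos(-0.242536) = 104.04 degrees

104.04 degrees


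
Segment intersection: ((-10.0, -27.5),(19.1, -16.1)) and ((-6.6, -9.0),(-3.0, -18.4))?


Cross products: d1=-98.56, d2=216.02, d3=499.59, d4=185.01
d1*d2 < 0 and d3*d4 < 0? no

No, they don't intersect


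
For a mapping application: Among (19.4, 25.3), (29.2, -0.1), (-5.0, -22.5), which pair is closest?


d(P0,P1) = 27.225, d(P0,P2) = 53.6675, d(P1,P2) = 40.8828
Closest: P0 and P1

Closest pair: (19.4, 25.3) and (29.2, -0.1), distance = 27.225


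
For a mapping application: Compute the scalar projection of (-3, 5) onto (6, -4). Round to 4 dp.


u.v = -38, |v| = sqrt(52) = 7.2111
Scalar projection = u.v / |v| = -38 / sqrt(52) = -5.2697

-5.2697


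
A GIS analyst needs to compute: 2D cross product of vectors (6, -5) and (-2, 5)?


u x v = u_x*v_y - u_y*v_x = 6*5 - (-5)*(-2)
= 30 - 10 = 20

20


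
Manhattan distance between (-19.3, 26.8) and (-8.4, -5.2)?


|(-19.3)-(-8.4)| + |26.8-(-5.2)| = 10.9 + 32 = 42.9

42.9


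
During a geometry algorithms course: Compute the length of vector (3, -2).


|u| = sqrt(3^2 + (-2)^2) = sqrt(13) = 3.6056

3.6056


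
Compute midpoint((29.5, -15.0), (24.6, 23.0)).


M = ((29.5+24.6)/2, ((-15)+23)/2)
= (27.05, 4)

(27.05, 4)


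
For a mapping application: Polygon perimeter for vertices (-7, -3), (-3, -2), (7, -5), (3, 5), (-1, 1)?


Sides: (-7, -3)->(-3, -2): sqrt(17) = 4.123106, (-3, -2)->(7, -5): sqrt(109) = 10.440307, (7, -5)->(3, 5): sqrt(116) = 10.77033, (3, 5)->(-1, 1): sqrt(32) = 5.656854, (-1, 1)->(-7, -3): sqrt(52) = 7.211103
Sum = 38.2017
Perimeter = 38.2017

38.2017


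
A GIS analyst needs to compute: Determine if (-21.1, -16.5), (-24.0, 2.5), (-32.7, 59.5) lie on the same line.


Cross product: ((-24)-(-21.1))*(59.5-(-16.5)) - (2.5-(-16.5))*((-32.7)-(-21.1))
= 0

Yes, collinear


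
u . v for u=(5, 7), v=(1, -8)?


u . v = u_x*v_x + u_y*v_y = 5*1 + 7*(-8)
= 5 + (-56) = -51

-51


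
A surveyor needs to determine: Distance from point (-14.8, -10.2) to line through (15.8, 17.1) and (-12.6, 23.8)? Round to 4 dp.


|cross product| = 980.34
|line direction| = sqrt(851.45) = 29.1796
Distance = 980.34/sqrt(851.45) = 33.5967

33.5967


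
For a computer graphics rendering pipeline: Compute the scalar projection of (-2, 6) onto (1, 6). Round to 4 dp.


u.v = 34, |v| = sqrt(37) = 6.0828
Scalar projection = u.v / |v| = 34 / sqrt(37) = 5.5896

5.5896


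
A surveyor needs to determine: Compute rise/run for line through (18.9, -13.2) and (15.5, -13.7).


slope = (y2-y1)/(x2-x1) = ((-13.7)-(-13.2))/(15.5-18.9) = (-0.5)/(-3.4) = 0.1471

0.1471


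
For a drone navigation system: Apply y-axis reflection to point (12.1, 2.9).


Reflection over y-axis: (x,y) -> (-x,y)
(12.1, 2.9) -> (-12.1, 2.9)

(-12.1, 2.9)


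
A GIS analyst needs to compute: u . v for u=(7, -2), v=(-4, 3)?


u . v = u_x*v_x + u_y*v_y = 7*(-4) + (-2)*3
= (-28) + (-6) = -34

-34


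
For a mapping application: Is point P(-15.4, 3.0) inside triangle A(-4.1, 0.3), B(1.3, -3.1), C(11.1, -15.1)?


Cross products: AB x AP = -23.84, BC x BP = -140.62, CA x CP = 132.98
All same sign? no

No, outside


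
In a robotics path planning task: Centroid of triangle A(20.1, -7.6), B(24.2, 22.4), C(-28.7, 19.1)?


Centroid = ((x_A+x_B+x_C)/3, (y_A+y_B+y_C)/3)
= ((20.1+24.2+(-28.7))/3, ((-7.6)+22.4+19.1)/3)
= (5.2, 11.3)

(5.2, 11.3)


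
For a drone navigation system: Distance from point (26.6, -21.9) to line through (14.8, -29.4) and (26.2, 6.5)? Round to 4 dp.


|cross product| = 338.12
|line direction| = sqrt(1418.77) = 37.6666
Distance = 338.12/sqrt(1418.77) = 8.9767

8.9767


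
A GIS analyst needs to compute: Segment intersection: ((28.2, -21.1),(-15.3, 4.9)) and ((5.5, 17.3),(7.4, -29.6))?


Cross products: d1=991.67, d2=-999.08, d3=-1080.2, d4=910.55
d1*d2 < 0 and d3*d4 < 0? yes

Yes, they intersect


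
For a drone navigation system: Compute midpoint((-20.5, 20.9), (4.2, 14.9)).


M = (((-20.5)+4.2)/2, (20.9+14.9)/2)
= (-8.15, 17.9)

(-8.15, 17.9)


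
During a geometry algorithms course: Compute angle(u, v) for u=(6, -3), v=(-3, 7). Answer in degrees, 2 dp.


u.v = -39, |u| = sqrt(45) = 6.7082, |v| = sqrt(58) = 7.6158
cos(theta) = u.v/(|u||v|) = -39/sqrt(2610) = -0.763386
theta = acos(-0.763386) = 139.76 degrees

139.76 degrees


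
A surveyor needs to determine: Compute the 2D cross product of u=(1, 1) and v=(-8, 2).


u x v = u_x*v_y - u_y*v_x = 1*2 - 1*(-8)
= 2 - (-8) = 10

10


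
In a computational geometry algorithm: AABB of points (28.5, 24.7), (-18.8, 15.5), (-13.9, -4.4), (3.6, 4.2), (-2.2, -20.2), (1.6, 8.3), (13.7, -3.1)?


x range: [-18.8, 28.5]
y range: [-20.2, 24.7]
Bounding box: (-18.8,-20.2) to (28.5,24.7)

(-18.8,-20.2) to (28.5,24.7)


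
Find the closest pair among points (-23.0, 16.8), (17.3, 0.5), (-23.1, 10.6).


d(P0,P1) = 43.4716, d(P0,P2) = 6.2008, d(P1,P2) = 41.6434
Closest: P0 and P2

Closest pair: (-23.0, 16.8) and (-23.1, 10.6), distance = 6.2008


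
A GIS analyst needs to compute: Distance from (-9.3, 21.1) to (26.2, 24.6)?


dx=35.5, dy=3.5
d^2 = 35.5^2 + 3.5^2 = 1272.5
d = sqrt(1272.5) = 35.6721

35.6721


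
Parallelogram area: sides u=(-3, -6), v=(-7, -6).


|u x v| = |(-3)*(-6) - (-6)*(-7)|
= |18 - 42| = 24

24


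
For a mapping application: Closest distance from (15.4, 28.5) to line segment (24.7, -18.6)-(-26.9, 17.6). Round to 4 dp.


Project P onto AB: t = 0.5499 (clamped to [0,1])
Closest point on segment: (-3.6768, 1.3077)
Distance: 33.2166

33.2166


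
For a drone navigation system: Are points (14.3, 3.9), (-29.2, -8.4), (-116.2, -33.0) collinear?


Cross product: ((-29.2)-14.3)*((-33)-3.9) - ((-8.4)-3.9)*((-116.2)-14.3)
= 0

Yes, collinear
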